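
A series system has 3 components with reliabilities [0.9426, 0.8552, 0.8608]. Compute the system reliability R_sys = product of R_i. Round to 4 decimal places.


Components: [0.9426, 0.8552, 0.8608]
After component 1 (R=0.9426): product = 0.9426
After component 2 (R=0.8552): product = 0.8061
After component 3 (R=0.8608): product = 0.6939
R_sys = 0.6939

0.6939


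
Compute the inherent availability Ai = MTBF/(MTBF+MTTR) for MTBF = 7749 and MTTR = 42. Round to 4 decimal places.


MTBF = 7749
MTTR = 42
MTBF + MTTR = 7791
Ai = 7749 / 7791
Ai = 0.9946

0.9946


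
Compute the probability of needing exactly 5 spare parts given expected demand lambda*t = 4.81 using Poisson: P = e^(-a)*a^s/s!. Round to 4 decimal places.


a = 4.81, s = 5
e^(-a) = e^(-4.81) = 0.0081
a^s = 4.81^5 = 2574.6926
s! = 120
P = 0.0081 * 2574.6926 / 120
P = 0.1748

0.1748


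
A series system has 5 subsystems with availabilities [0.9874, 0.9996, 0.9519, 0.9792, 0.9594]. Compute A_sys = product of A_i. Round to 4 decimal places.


Subsystems: [0.9874, 0.9996, 0.9519, 0.9792, 0.9594]
After subsystem 1 (A=0.9874): product = 0.9874
After subsystem 2 (A=0.9996): product = 0.987
After subsystem 3 (A=0.9519): product = 0.9395
After subsystem 4 (A=0.9792): product = 0.92
After subsystem 5 (A=0.9594): product = 0.8826
A_sys = 0.8826

0.8826


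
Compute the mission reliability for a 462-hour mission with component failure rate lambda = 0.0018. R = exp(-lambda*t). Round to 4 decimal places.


lambda = 0.0018
mission_time = 462
lambda * t = 0.0018 * 462 = 0.8316
R = exp(-0.8316)
R = 0.4354

0.4354


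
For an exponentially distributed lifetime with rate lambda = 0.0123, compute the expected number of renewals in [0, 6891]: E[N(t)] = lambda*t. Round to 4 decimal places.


lambda = 0.0123
t = 6891
E[N(t)] = lambda * t
E[N(t)] = 0.0123 * 6891
E[N(t)] = 84.7593

84.7593


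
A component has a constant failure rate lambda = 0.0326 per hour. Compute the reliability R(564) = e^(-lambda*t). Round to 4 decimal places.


lambda = 0.0326
t = 564
lambda * t = 18.3864
R(t) = e^(-18.3864)
R(t) = 0.0

0.0


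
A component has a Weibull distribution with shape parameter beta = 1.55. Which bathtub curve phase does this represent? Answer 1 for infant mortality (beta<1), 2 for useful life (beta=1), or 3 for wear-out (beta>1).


beta = 1.55
Compare beta to 1:
beta < 1 => infant mortality (phase 1)
beta = 1 => useful life (phase 2)
beta > 1 => wear-out (phase 3)
Since beta = 1.55, this is wear-out (increasing failure rate)
Phase = 3

3


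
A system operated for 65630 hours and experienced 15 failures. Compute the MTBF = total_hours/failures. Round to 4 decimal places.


total_hours = 65630
failures = 15
MTBF = 65630 / 15
MTBF = 4375.3333

4375.3333


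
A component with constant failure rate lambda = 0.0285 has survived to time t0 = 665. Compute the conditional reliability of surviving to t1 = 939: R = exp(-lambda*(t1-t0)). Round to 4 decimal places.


lambda = 0.0285
t0 = 665, t1 = 939
t1 - t0 = 274
lambda * (t1-t0) = 0.0285 * 274 = 7.809
R = exp(-7.809)
R = 0.0004

0.0004


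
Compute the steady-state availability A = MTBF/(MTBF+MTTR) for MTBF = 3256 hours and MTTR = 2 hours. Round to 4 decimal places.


MTBF = 3256
MTTR = 2
MTBF + MTTR = 3258
A = 3256 / 3258
A = 0.9994

0.9994


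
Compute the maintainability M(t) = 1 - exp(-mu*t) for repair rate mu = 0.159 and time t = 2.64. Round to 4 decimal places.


mu = 0.159, t = 2.64
mu * t = 0.159 * 2.64 = 0.4198
exp(-0.4198) = 0.6572
M(t) = 1 - 0.6572
M(t) = 0.3428

0.3428


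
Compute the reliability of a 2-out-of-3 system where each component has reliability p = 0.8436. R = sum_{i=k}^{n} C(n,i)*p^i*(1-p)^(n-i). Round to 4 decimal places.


k = 2, n = 3, p = 0.8436
i=2: C(3,2)=3 * 0.8436^2 * 0.1564^1 = 0.3339
i=3: C(3,3)=1 * 0.8436^3 * 0.1564^0 = 0.6004
R = sum of terms = 0.9343

0.9343


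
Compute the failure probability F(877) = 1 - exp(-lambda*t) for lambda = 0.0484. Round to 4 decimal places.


lambda = 0.0484, t = 877
lambda * t = 42.4468
exp(-42.4468) = 0.0
F(t) = 1 - 0.0
F(t) = 1.0

1.0


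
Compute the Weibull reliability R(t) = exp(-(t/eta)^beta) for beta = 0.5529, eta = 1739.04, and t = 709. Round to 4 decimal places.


beta = 0.5529, eta = 1739.04, t = 709
t/eta = 709 / 1739.04 = 0.4077
(t/eta)^beta = 0.4077^0.5529 = 0.6089
R(t) = exp(-0.6089)
R(t) = 0.5439

0.5439


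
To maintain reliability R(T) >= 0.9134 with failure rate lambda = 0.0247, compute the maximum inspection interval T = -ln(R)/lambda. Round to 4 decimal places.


R_target = 0.9134
lambda = 0.0247
-ln(0.9134) = 0.0906
T = 0.0906 / 0.0247
T = 3.6673

3.6673


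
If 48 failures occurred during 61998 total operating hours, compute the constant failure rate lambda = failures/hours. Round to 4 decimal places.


failures = 48
total_hours = 61998
lambda = 48 / 61998
lambda = 0.0008

0.0008


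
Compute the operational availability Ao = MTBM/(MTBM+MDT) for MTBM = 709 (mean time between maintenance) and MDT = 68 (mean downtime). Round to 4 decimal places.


MTBM = 709
MDT = 68
MTBM + MDT = 777
Ao = 709 / 777
Ao = 0.9125

0.9125


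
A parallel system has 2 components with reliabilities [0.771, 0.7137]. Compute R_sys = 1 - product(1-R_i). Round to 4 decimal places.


Components: [0.771, 0.7137]
(1 - 0.771) = 0.229, running product = 0.229
(1 - 0.7137) = 0.2863, running product = 0.0656
Product of (1-R_i) = 0.0656
R_sys = 1 - 0.0656 = 0.9344

0.9344


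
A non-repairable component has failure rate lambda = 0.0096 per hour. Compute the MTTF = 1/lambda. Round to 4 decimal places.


lambda = 0.0096
MTTF = 1 / 0.0096
MTTF = 104.1667

104.1667


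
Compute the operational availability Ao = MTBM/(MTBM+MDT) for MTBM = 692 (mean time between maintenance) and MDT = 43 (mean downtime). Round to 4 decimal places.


MTBM = 692
MDT = 43
MTBM + MDT = 735
Ao = 692 / 735
Ao = 0.9415

0.9415


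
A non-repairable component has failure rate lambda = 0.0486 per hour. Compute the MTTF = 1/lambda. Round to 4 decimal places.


lambda = 0.0486
MTTF = 1 / 0.0486
MTTF = 20.5761

20.5761


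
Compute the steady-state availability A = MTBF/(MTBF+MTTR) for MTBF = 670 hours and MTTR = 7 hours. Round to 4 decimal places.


MTBF = 670
MTTR = 7
MTBF + MTTR = 677
A = 670 / 677
A = 0.9897

0.9897


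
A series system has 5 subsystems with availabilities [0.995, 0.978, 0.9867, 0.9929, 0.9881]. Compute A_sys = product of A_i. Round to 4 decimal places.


Subsystems: [0.995, 0.978, 0.9867, 0.9929, 0.9881]
After subsystem 1 (A=0.995): product = 0.995
After subsystem 2 (A=0.978): product = 0.9731
After subsystem 3 (A=0.9867): product = 0.9602
After subsystem 4 (A=0.9929): product = 0.9534
After subsystem 5 (A=0.9881): product = 0.942
A_sys = 0.942

0.942


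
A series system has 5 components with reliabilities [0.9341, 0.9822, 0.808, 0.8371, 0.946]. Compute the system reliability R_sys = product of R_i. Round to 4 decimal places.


Components: [0.9341, 0.9822, 0.808, 0.8371, 0.946]
After component 1 (R=0.9341): product = 0.9341
After component 2 (R=0.9822): product = 0.9175
After component 3 (R=0.808): product = 0.7413
After component 4 (R=0.8371): product = 0.6206
After component 5 (R=0.946): product = 0.587
R_sys = 0.587

0.587


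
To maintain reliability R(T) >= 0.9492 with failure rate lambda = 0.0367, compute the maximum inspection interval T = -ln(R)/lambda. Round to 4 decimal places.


R_target = 0.9492
lambda = 0.0367
-ln(0.9492) = 0.0521
T = 0.0521 / 0.0367
T = 1.4206

1.4206


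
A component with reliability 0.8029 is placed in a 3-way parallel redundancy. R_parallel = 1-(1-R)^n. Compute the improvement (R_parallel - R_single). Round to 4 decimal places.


R_single = 0.8029, n = 3
1 - R_single = 0.1971
(1 - R_single)^n = 0.1971^3 = 0.0077
R_parallel = 1 - 0.0077 = 0.9923
Improvement = 0.9923 - 0.8029
Improvement = 0.1894

0.1894


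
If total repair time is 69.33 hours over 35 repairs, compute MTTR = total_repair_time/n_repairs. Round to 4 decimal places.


total_repair_time = 69.33
n_repairs = 35
MTTR = 69.33 / 35
MTTR = 1.9809

1.9809


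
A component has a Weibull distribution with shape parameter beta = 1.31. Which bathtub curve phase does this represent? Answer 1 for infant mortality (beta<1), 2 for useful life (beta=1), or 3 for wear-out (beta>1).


beta = 1.31
Compare beta to 1:
beta < 1 => infant mortality (phase 1)
beta = 1 => useful life (phase 2)
beta > 1 => wear-out (phase 3)
Since beta = 1.31, this is wear-out (increasing failure rate)
Phase = 3

3


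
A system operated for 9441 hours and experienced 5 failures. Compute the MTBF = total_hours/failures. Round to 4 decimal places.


total_hours = 9441
failures = 5
MTBF = 9441 / 5
MTBF = 1888.2

1888.2


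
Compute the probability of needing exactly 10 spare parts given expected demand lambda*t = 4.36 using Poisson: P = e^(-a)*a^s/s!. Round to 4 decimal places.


a = 4.36, s = 10
e^(-a) = e^(-4.36) = 0.0128
a^s = 4.36^10 = 2482360.7324
s! = 3628800
P = 0.0128 * 2482360.7324 / 3628800
P = 0.0087

0.0087


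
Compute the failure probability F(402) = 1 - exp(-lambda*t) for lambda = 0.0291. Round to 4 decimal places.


lambda = 0.0291, t = 402
lambda * t = 11.6982
exp(-11.6982) = 0.0
F(t) = 1 - 0.0
F(t) = 1.0

1.0


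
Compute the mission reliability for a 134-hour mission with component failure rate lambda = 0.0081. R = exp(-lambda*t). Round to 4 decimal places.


lambda = 0.0081
mission_time = 134
lambda * t = 0.0081 * 134 = 1.0854
R = exp(-1.0854)
R = 0.3378

0.3378


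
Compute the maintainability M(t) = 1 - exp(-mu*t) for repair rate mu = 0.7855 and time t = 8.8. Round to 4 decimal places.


mu = 0.7855, t = 8.8
mu * t = 0.7855 * 8.8 = 6.9124
exp(-6.9124) = 0.001
M(t) = 1 - 0.001
M(t) = 0.999

0.999


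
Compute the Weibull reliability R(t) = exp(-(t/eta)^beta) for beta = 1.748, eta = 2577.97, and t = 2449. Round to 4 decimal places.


beta = 1.748, eta = 2577.97, t = 2449
t/eta = 2449 / 2577.97 = 0.95
(t/eta)^beta = 0.95^1.748 = 0.9142
R(t) = exp(-0.9142)
R(t) = 0.4008

0.4008


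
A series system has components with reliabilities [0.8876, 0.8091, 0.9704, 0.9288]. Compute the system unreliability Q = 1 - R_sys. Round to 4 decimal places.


Components: [0.8876, 0.8091, 0.9704, 0.9288]
After component 1: product = 0.8876
After component 2: product = 0.7182
After component 3: product = 0.6969
After component 4: product = 0.6473
R_sys = 0.6473
Q = 1 - 0.6473 = 0.3527

0.3527


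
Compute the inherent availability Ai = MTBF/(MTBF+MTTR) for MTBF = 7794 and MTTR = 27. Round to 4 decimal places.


MTBF = 7794
MTTR = 27
MTBF + MTTR = 7821
Ai = 7794 / 7821
Ai = 0.9965

0.9965


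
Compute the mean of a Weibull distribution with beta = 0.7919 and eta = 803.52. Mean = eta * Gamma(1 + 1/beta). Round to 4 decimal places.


beta = 0.7919, eta = 803.52
1/beta = 1.2628
1 + 1/beta = 2.2628
Gamma(2.2628) = 1.1414
Mean = 803.52 * 1.1414
Mean = 917.1212

917.1212


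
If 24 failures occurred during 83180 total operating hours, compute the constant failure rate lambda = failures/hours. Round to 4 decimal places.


failures = 24
total_hours = 83180
lambda = 24 / 83180
lambda = 0.0003

0.0003


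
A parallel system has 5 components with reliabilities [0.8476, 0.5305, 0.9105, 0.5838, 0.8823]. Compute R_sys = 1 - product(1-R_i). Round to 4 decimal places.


Components: [0.8476, 0.5305, 0.9105, 0.5838, 0.8823]
(1 - 0.8476) = 0.1524, running product = 0.1524
(1 - 0.5305) = 0.4695, running product = 0.0716
(1 - 0.9105) = 0.0895, running product = 0.0064
(1 - 0.5838) = 0.4162, running product = 0.0027
(1 - 0.8823) = 0.1177, running product = 0.0003
Product of (1-R_i) = 0.0003
R_sys = 1 - 0.0003 = 0.9997

0.9997


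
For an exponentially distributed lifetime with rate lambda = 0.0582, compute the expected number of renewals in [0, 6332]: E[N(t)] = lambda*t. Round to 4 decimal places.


lambda = 0.0582
t = 6332
E[N(t)] = lambda * t
E[N(t)] = 0.0582 * 6332
E[N(t)] = 368.5224

368.5224


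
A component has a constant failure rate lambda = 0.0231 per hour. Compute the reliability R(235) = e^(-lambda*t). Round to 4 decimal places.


lambda = 0.0231
t = 235
lambda * t = 5.4285
R(t) = e^(-5.4285)
R(t) = 0.0044

0.0044


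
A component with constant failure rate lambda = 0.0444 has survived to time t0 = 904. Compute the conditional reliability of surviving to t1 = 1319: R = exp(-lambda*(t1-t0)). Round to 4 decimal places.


lambda = 0.0444
t0 = 904, t1 = 1319
t1 - t0 = 415
lambda * (t1-t0) = 0.0444 * 415 = 18.426
R = exp(-18.426)
R = 0.0

0.0


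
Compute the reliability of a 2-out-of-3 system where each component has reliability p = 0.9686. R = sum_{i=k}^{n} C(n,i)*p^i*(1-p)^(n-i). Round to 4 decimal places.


k = 2, n = 3, p = 0.9686
i=2: C(3,2)=3 * 0.9686^2 * 0.0314^1 = 0.0884
i=3: C(3,3)=1 * 0.9686^3 * 0.0314^0 = 0.9087
R = sum of terms = 0.9971

0.9971


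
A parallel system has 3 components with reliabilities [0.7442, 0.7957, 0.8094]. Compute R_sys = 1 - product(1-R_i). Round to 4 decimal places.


Components: [0.7442, 0.7957, 0.8094]
(1 - 0.7442) = 0.2558, running product = 0.2558
(1 - 0.7957) = 0.2043, running product = 0.0523
(1 - 0.8094) = 0.1906, running product = 0.01
Product of (1-R_i) = 0.01
R_sys = 1 - 0.01 = 0.99

0.99


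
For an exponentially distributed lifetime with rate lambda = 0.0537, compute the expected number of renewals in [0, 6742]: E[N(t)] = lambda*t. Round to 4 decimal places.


lambda = 0.0537
t = 6742
E[N(t)] = lambda * t
E[N(t)] = 0.0537 * 6742
E[N(t)] = 362.0454

362.0454


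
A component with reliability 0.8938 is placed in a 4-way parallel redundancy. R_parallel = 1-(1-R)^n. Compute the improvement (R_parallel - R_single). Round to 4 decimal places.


R_single = 0.8938, n = 4
1 - R_single = 0.1062
(1 - R_single)^n = 0.1062^4 = 0.0001
R_parallel = 1 - 0.0001 = 0.9999
Improvement = 0.9999 - 0.8938
Improvement = 0.1061

0.1061


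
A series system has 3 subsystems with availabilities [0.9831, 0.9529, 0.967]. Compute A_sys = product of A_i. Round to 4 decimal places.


Subsystems: [0.9831, 0.9529, 0.967]
After subsystem 1 (A=0.9831): product = 0.9831
After subsystem 2 (A=0.9529): product = 0.9368
After subsystem 3 (A=0.967): product = 0.9059
A_sys = 0.9059

0.9059


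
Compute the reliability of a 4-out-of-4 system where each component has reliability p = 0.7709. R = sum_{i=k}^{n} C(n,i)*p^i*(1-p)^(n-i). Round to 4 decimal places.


k = 4, n = 4, p = 0.7709
i=4: C(4,4)=1 * 0.7709^4 * 0.2291^0 = 0.3532
R = sum of terms = 0.3532

0.3532


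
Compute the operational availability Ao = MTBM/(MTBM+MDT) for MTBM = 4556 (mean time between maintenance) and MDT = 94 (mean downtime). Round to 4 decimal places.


MTBM = 4556
MDT = 94
MTBM + MDT = 4650
Ao = 4556 / 4650
Ao = 0.9798

0.9798


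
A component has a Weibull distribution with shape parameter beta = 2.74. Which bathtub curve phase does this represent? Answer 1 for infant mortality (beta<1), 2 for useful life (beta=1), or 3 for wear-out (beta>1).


beta = 2.74
Compare beta to 1:
beta < 1 => infant mortality (phase 1)
beta = 1 => useful life (phase 2)
beta > 1 => wear-out (phase 3)
Since beta = 2.74, this is wear-out (increasing failure rate)
Phase = 3

3


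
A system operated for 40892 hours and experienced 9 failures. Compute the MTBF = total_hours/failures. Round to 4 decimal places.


total_hours = 40892
failures = 9
MTBF = 40892 / 9
MTBF = 4543.5556

4543.5556


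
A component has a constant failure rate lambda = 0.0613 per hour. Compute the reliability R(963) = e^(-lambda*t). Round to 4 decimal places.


lambda = 0.0613
t = 963
lambda * t = 59.0319
R(t) = e^(-59.0319)
R(t) = 0.0

0.0


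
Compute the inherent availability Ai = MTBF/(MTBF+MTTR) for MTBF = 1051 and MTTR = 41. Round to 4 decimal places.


MTBF = 1051
MTTR = 41
MTBF + MTTR = 1092
Ai = 1051 / 1092
Ai = 0.9625

0.9625


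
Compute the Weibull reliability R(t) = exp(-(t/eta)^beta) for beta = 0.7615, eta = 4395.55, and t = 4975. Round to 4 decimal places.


beta = 0.7615, eta = 4395.55, t = 4975
t/eta = 4975 / 4395.55 = 1.1318
(t/eta)^beta = 1.1318^0.7615 = 1.0989
R(t) = exp(-1.0989)
R(t) = 0.3332

0.3332


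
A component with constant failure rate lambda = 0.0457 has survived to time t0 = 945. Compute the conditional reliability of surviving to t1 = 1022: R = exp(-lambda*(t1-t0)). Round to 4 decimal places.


lambda = 0.0457
t0 = 945, t1 = 1022
t1 - t0 = 77
lambda * (t1-t0) = 0.0457 * 77 = 3.5189
R = exp(-3.5189)
R = 0.0296

0.0296


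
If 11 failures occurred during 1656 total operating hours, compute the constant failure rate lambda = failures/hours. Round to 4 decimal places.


failures = 11
total_hours = 1656
lambda = 11 / 1656
lambda = 0.0066

0.0066


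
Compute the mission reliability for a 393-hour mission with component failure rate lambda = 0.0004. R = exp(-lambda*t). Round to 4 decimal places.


lambda = 0.0004
mission_time = 393
lambda * t = 0.0004 * 393 = 0.1572
R = exp(-0.1572)
R = 0.8545

0.8545


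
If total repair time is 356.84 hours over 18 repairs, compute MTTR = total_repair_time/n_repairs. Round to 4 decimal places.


total_repair_time = 356.84
n_repairs = 18
MTTR = 356.84 / 18
MTTR = 19.8244

19.8244


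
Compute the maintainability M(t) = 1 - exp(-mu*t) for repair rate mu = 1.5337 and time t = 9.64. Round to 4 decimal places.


mu = 1.5337, t = 9.64
mu * t = 1.5337 * 9.64 = 14.7849
exp(-14.7849) = 0.0
M(t) = 1 - 0.0
M(t) = 1.0

1.0


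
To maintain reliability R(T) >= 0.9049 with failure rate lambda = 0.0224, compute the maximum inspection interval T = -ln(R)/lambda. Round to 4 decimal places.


R_target = 0.9049
lambda = 0.0224
-ln(0.9049) = 0.0999
T = 0.0999 / 0.0224
T = 4.4612

4.4612


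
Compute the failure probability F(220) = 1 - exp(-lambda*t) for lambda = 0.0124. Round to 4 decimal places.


lambda = 0.0124, t = 220
lambda * t = 2.728
exp(-2.728) = 0.0653
F(t) = 1 - 0.0653
F(t) = 0.9347

0.9347


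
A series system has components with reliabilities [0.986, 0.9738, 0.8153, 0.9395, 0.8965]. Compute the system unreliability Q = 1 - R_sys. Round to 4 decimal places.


Components: [0.986, 0.9738, 0.8153, 0.9395, 0.8965]
After component 1: product = 0.986
After component 2: product = 0.9602
After component 3: product = 0.7828
After component 4: product = 0.7355
After component 5: product = 0.6593
R_sys = 0.6593
Q = 1 - 0.6593 = 0.3407

0.3407


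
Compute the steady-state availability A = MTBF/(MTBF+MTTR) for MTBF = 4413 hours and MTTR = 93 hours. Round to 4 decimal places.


MTBF = 4413
MTTR = 93
MTBF + MTTR = 4506
A = 4413 / 4506
A = 0.9794

0.9794


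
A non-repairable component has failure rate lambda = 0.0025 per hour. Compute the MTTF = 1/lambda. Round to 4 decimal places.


lambda = 0.0025
MTTF = 1 / 0.0025
MTTF = 400.0

400.0


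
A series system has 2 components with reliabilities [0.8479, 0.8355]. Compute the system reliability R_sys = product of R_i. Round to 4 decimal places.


Components: [0.8479, 0.8355]
After component 1 (R=0.8479): product = 0.8479
After component 2 (R=0.8355): product = 0.7084
R_sys = 0.7084

0.7084


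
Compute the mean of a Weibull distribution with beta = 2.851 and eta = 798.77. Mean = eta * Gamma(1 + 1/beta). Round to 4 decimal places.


beta = 2.851, eta = 798.77
1/beta = 0.3508
1 + 1/beta = 1.3508
Gamma(1.3508) = 0.8911
Mean = 798.77 * 0.8911
Mean = 711.7641

711.7641


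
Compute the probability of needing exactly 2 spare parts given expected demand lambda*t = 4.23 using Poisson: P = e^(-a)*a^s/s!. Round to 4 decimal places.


a = 4.23, s = 2
e^(-a) = e^(-4.23) = 0.0146
a^s = 4.23^2 = 17.8929
s! = 2
P = 0.0146 * 17.8929 / 2
P = 0.1302

0.1302


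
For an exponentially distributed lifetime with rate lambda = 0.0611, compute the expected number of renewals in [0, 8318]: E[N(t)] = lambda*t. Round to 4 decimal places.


lambda = 0.0611
t = 8318
E[N(t)] = lambda * t
E[N(t)] = 0.0611 * 8318
E[N(t)] = 508.2298

508.2298


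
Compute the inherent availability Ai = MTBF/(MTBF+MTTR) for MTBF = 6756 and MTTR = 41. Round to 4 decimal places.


MTBF = 6756
MTTR = 41
MTBF + MTTR = 6797
Ai = 6756 / 6797
Ai = 0.994

0.994


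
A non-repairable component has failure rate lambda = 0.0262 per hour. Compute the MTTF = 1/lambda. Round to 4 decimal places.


lambda = 0.0262
MTTF = 1 / 0.0262
MTTF = 38.1679

38.1679


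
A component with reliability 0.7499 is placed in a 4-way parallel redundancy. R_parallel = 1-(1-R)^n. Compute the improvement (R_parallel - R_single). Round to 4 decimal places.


R_single = 0.7499, n = 4
1 - R_single = 0.2501
(1 - R_single)^n = 0.2501^4 = 0.0039
R_parallel = 1 - 0.0039 = 0.9961
Improvement = 0.9961 - 0.7499
Improvement = 0.2462

0.2462


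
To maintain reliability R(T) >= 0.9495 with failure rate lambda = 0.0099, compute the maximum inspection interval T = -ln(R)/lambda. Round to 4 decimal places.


R_target = 0.9495
lambda = 0.0099
-ln(0.9495) = 0.0518
T = 0.0518 / 0.0099
T = 5.2343

5.2343


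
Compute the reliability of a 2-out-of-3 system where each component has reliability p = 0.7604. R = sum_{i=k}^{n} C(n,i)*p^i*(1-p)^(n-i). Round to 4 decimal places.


k = 2, n = 3, p = 0.7604
i=2: C(3,2)=3 * 0.7604^2 * 0.2396^1 = 0.4156
i=3: C(3,3)=1 * 0.7604^3 * 0.2396^0 = 0.4397
R = sum of terms = 0.8553

0.8553


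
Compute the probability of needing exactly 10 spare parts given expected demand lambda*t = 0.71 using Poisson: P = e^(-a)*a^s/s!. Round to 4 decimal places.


a = 0.71, s = 10
e^(-a) = e^(-0.71) = 0.4916
a^s = 0.71^10 = 0.0326
s! = 3628800
P = 0.4916 * 0.0326 / 3628800
P = 0.0

0.0


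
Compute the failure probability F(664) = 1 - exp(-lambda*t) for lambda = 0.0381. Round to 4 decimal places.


lambda = 0.0381, t = 664
lambda * t = 25.2984
exp(-25.2984) = 0.0
F(t) = 1 - 0.0
F(t) = 1.0

1.0


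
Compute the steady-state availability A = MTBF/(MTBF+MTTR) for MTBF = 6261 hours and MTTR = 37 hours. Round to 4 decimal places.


MTBF = 6261
MTTR = 37
MTBF + MTTR = 6298
A = 6261 / 6298
A = 0.9941

0.9941


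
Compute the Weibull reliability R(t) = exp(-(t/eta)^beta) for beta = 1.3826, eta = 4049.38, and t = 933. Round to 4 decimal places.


beta = 1.3826, eta = 4049.38, t = 933
t/eta = 933 / 4049.38 = 0.2304
(t/eta)^beta = 0.2304^1.3826 = 0.1314
R(t) = exp(-0.1314)
R(t) = 0.8769

0.8769


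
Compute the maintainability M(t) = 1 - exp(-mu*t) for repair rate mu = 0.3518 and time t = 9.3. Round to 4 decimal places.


mu = 0.3518, t = 9.3
mu * t = 0.3518 * 9.3 = 3.2717
exp(-3.2717) = 0.0379
M(t) = 1 - 0.0379
M(t) = 0.9621

0.9621


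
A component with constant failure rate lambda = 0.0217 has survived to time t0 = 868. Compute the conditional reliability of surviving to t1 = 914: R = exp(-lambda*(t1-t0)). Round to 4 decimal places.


lambda = 0.0217
t0 = 868, t1 = 914
t1 - t0 = 46
lambda * (t1-t0) = 0.0217 * 46 = 0.9982
R = exp(-0.9982)
R = 0.3685

0.3685


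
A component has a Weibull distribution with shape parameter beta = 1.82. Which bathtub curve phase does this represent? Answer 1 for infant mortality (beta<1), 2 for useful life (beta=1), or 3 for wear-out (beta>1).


beta = 1.82
Compare beta to 1:
beta < 1 => infant mortality (phase 1)
beta = 1 => useful life (phase 2)
beta > 1 => wear-out (phase 3)
Since beta = 1.82, this is wear-out (increasing failure rate)
Phase = 3

3


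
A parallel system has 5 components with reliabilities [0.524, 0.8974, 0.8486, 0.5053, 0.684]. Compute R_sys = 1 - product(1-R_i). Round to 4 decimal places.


Components: [0.524, 0.8974, 0.8486, 0.5053, 0.684]
(1 - 0.524) = 0.476, running product = 0.476
(1 - 0.8974) = 0.1026, running product = 0.0488
(1 - 0.8486) = 0.1514, running product = 0.0074
(1 - 0.5053) = 0.4947, running product = 0.0037
(1 - 0.684) = 0.316, running product = 0.0012
Product of (1-R_i) = 0.0012
R_sys = 1 - 0.0012 = 0.9988

0.9988


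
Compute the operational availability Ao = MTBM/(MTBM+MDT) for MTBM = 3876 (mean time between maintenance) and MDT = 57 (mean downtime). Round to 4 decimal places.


MTBM = 3876
MDT = 57
MTBM + MDT = 3933
Ao = 3876 / 3933
Ao = 0.9855

0.9855


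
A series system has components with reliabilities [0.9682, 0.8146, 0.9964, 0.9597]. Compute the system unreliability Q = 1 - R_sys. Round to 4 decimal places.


Components: [0.9682, 0.8146, 0.9964, 0.9597]
After component 1: product = 0.9682
After component 2: product = 0.7887
After component 3: product = 0.7859
After component 4: product = 0.7542
R_sys = 0.7542
Q = 1 - 0.7542 = 0.2458

0.2458


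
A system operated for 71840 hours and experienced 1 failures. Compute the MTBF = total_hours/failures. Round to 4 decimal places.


total_hours = 71840
failures = 1
MTBF = 71840 / 1
MTBF = 71840.0

71840.0


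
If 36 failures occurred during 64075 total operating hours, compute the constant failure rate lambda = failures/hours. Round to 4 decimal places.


failures = 36
total_hours = 64075
lambda = 36 / 64075
lambda = 0.0006

0.0006


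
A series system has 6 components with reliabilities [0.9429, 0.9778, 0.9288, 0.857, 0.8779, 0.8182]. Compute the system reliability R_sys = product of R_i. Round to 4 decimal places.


Components: [0.9429, 0.9778, 0.9288, 0.857, 0.8779, 0.8182]
After component 1 (R=0.9429): product = 0.9429
After component 2 (R=0.9778): product = 0.922
After component 3 (R=0.9288): product = 0.8563
After component 4 (R=0.857): product = 0.7339
After component 5 (R=0.8779): product = 0.6443
After component 6 (R=0.8182): product = 0.5271
R_sys = 0.5271

0.5271


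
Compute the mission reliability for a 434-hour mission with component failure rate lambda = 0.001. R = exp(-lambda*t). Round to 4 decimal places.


lambda = 0.001
mission_time = 434
lambda * t = 0.001 * 434 = 0.434
R = exp(-0.434)
R = 0.6479

0.6479


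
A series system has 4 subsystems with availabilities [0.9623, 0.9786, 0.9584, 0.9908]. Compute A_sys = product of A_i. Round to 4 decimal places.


Subsystems: [0.9623, 0.9786, 0.9584, 0.9908]
After subsystem 1 (A=0.9623): product = 0.9623
After subsystem 2 (A=0.9786): product = 0.9417
After subsystem 3 (A=0.9584): product = 0.9025
After subsystem 4 (A=0.9908): product = 0.8942
A_sys = 0.8942

0.8942


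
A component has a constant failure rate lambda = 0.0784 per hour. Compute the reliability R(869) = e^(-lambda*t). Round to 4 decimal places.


lambda = 0.0784
t = 869
lambda * t = 68.1296
R(t) = e^(-68.1296)
R(t) = 0.0

0.0


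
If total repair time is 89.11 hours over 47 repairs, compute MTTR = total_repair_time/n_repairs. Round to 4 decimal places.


total_repair_time = 89.11
n_repairs = 47
MTTR = 89.11 / 47
MTTR = 1.896

1.896


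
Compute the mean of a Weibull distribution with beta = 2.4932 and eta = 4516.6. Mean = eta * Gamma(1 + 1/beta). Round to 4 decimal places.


beta = 2.4932, eta = 4516.6
1/beta = 0.4011
1 + 1/beta = 1.4011
Gamma(1.4011) = 0.8872
Mean = 4516.6 * 0.8872
Mean = 4007.1498

4007.1498


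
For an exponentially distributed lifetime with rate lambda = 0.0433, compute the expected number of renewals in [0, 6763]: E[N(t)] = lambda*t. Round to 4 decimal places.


lambda = 0.0433
t = 6763
E[N(t)] = lambda * t
E[N(t)] = 0.0433 * 6763
E[N(t)] = 292.8379

292.8379


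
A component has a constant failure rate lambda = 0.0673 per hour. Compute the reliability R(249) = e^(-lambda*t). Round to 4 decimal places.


lambda = 0.0673
t = 249
lambda * t = 16.7577
R(t) = e^(-16.7577)
R(t) = 0.0

0.0


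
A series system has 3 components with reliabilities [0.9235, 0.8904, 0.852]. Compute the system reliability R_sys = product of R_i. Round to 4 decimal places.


Components: [0.9235, 0.8904, 0.852]
After component 1 (R=0.9235): product = 0.9235
After component 2 (R=0.8904): product = 0.8223
After component 3 (R=0.852): product = 0.7006
R_sys = 0.7006

0.7006


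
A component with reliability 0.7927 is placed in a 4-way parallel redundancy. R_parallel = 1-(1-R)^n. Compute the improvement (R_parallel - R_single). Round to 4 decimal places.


R_single = 0.7927, n = 4
1 - R_single = 0.2073
(1 - R_single)^n = 0.2073^4 = 0.0018
R_parallel = 1 - 0.0018 = 0.9982
Improvement = 0.9982 - 0.7927
Improvement = 0.2055

0.2055


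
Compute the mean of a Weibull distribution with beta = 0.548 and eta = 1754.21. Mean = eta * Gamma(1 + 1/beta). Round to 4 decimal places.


beta = 0.548, eta = 1754.21
1/beta = 1.8248
1 + 1/beta = 2.8248
Gamma(2.8248) = 1.7121
Mean = 1754.21 * 1.7121
Mean = 3003.3044

3003.3044


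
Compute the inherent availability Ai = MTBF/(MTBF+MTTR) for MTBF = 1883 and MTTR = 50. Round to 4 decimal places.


MTBF = 1883
MTTR = 50
MTBF + MTTR = 1933
Ai = 1883 / 1933
Ai = 0.9741

0.9741


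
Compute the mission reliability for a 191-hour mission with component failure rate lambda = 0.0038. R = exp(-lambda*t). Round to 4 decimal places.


lambda = 0.0038
mission_time = 191
lambda * t = 0.0038 * 191 = 0.7258
R = exp(-0.7258)
R = 0.4839

0.4839


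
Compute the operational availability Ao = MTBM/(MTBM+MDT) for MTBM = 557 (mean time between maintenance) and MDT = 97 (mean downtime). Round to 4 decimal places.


MTBM = 557
MDT = 97
MTBM + MDT = 654
Ao = 557 / 654
Ao = 0.8517

0.8517


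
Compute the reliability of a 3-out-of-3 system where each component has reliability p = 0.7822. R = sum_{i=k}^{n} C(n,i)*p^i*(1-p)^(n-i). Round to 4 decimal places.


k = 3, n = 3, p = 0.7822
i=3: C(3,3)=1 * 0.7822^3 * 0.2178^0 = 0.4786
R = sum of terms = 0.4786

0.4786


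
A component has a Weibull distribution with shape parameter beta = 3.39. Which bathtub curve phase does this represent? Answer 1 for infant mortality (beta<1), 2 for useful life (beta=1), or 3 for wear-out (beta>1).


beta = 3.39
Compare beta to 1:
beta < 1 => infant mortality (phase 1)
beta = 1 => useful life (phase 2)
beta > 1 => wear-out (phase 3)
Since beta = 3.39, this is wear-out (increasing failure rate)
Phase = 3

3


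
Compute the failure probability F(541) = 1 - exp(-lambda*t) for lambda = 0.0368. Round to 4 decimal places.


lambda = 0.0368, t = 541
lambda * t = 19.9088
exp(-19.9088) = 0.0
F(t) = 1 - 0.0
F(t) = 1.0

1.0


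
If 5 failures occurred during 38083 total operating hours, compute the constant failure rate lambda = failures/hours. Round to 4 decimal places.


failures = 5
total_hours = 38083
lambda = 5 / 38083
lambda = 0.0001

0.0001


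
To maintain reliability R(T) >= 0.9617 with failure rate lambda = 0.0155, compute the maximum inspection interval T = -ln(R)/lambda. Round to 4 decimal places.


R_target = 0.9617
lambda = 0.0155
-ln(0.9617) = 0.0391
T = 0.0391 / 0.0155
T = 2.5195

2.5195


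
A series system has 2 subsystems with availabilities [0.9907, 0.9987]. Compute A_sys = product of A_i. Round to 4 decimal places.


Subsystems: [0.9907, 0.9987]
After subsystem 1 (A=0.9907): product = 0.9907
After subsystem 2 (A=0.9987): product = 0.9894
A_sys = 0.9894

0.9894


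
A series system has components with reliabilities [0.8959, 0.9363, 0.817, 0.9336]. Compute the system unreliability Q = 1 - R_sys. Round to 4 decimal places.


Components: [0.8959, 0.9363, 0.817, 0.9336]
After component 1: product = 0.8959
After component 2: product = 0.8388
After component 3: product = 0.6853
After component 4: product = 0.6398
R_sys = 0.6398
Q = 1 - 0.6398 = 0.3602

0.3602


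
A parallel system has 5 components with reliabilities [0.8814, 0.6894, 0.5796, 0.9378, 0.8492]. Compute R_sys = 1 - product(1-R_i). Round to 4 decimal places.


Components: [0.8814, 0.6894, 0.5796, 0.9378, 0.8492]
(1 - 0.8814) = 0.1186, running product = 0.1186
(1 - 0.6894) = 0.3106, running product = 0.0368
(1 - 0.5796) = 0.4204, running product = 0.0155
(1 - 0.9378) = 0.0622, running product = 0.001
(1 - 0.8492) = 0.1508, running product = 0.0001
Product of (1-R_i) = 0.0001
R_sys = 1 - 0.0001 = 0.9999

0.9999


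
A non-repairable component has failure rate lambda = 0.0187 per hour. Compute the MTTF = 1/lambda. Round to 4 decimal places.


lambda = 0.0187
MTTF = 1 / 0.0187
MTTF = 53.4759

53.4759


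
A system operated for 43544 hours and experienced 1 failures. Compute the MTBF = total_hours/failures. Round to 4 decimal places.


total_hours = 43544
failures = 1
MTBF = 43544 / 1
MTBF = 43544.0

43544.0


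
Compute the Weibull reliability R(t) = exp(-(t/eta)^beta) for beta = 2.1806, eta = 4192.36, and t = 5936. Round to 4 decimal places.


beta = 2.1806, eta = 4192.36, t = 5936
t/eta = 5936 / 4192.36 = 1.4159
(t/eta)^beta = 1.4159^2.1806 = 2.1348
R(t) = exp(-2.1348)
R(t) = 0.1183

0.1183


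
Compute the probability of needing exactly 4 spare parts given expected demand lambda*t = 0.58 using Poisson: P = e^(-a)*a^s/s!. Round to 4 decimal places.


a = 0.58, s = 4
e^(-a) = e^(-0.58) = 0.5599
a^s = 0.58^4 = 0.1132
s! = 24
P = 0.5599 * 0.1132 / 24
P = 0.0026

0.0026


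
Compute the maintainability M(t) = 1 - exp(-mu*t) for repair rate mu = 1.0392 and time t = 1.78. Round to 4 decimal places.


mu = 1.0392, t = 1.78
mu * t = 1.0392 * 1.78 = 1.8498
exp(-1.8498) = 0.1573
M(t) = 1 - 0.1573
M(t) = 0.8427

0.8427


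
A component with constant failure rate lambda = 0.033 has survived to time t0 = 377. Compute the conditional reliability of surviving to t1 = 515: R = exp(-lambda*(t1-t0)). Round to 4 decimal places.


lambda = 0.033
t0 = 377, t1 = 515
t1 - t0 = 138
lambda * (t1-t0) = 0.033 * 138 = 4.554
R = exp(-4.554)
R = 0.0105

0.0105


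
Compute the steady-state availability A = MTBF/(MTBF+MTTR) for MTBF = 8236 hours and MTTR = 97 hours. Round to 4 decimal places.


MTBF = 8236
MTTR = 97
MTBF + MTTR = 8333
A = 8236 / 8333
A = 0.9884

0.9884


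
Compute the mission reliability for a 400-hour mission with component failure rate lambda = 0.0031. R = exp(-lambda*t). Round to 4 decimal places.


lambda = 0.0031
mission_time = 400
lambda * t = 0.0031 * 400 = 1.24
R = exp(-1.24)
R = 0.2894

0.2894


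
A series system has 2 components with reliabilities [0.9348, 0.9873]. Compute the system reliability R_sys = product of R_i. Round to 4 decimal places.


Components: [0.9348, 0.9873]
After component 1 (R=0.9348): product = 0.9348
After component 2 (R=0.9873): product = 0.9229
R_sys = 0.9229

0.9229


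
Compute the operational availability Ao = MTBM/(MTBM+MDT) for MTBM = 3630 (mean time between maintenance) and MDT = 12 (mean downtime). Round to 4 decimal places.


MTBM = 3630
MDT = 12
MTBM + MDT = 3642
Ao = 3630 / 3642
Ao = 0.9967

0.9967


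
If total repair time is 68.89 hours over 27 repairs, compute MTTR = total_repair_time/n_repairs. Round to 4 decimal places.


total_repair_time = 68.89
n_repairs = 27
MTTR = 68.89 / 27
MTTR = 2.5515

2.5515


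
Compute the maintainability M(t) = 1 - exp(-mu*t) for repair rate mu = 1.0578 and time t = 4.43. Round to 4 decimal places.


mu = 1.0578, t = 4.43
mu * t = 1.0578 * 4.43 = 4.6861
exp(-4.6861) = 0.0092
M(t) = 1 - 0.0092
M(t) = 0.9908

0.9908


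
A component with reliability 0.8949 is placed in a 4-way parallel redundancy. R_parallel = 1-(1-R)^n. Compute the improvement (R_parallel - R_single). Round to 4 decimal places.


R_single = 0.8949, n = 4
1 - R_single = 0.1051
(1 - R_single)^n = 0.1051^4 = 0.0001
R_parallel = 1 - 0.0001 = 0.9999
Improvement = 0.9999 - 0.8949
Improvement = 0.105

0.105


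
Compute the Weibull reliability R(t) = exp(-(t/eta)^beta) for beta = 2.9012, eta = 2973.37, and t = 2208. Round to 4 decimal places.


beta = 2.9012, eta = 2973.37, t = 2208
t/eta = 2208 / 2973.37 = 0.7426
(t/eta)^beta = 0.7426^2.9012 = 0.4217
R(t) = exp(-0.4217)
R(t) = 0.6559

0.6559


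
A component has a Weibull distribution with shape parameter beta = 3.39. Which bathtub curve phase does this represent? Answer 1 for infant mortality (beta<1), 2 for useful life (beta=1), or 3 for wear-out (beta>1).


beta = 3.39
Compare beta to 1:
beta < 1 => infant mortality (phase 1)
beta = 1 => useful life (phase 2)
beta > 1 => wear-out (phase 3)
Since beta = 3.39, this is wear-out (increasing failure rate)
Phase = 3

3


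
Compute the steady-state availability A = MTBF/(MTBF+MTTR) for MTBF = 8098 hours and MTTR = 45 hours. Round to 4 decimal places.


MTBF = 8098
MTTR = 45
MTBF + MTTR = 8143
A = 8098 / 8143
A = 0.9945

0.9945


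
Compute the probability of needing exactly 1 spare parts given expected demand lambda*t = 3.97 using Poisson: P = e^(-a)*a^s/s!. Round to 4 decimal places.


a = 3.97, s = 1
e^(-a) = e^(-3.97) = 0.0189
a^s = 3.97^1 = 3.97
s! = 1
P = 0.0189 * 3.97 / 1
P = 0.0749

0.0749


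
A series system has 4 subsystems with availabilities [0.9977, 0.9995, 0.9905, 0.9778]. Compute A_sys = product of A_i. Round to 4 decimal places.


Subsystems: [0.9977, 0.9995, 0.9905, 0.9778]
After subsystem 1 (A=0.9977): product = 0.9977
After subsystem 2 (A=0.9995): product = 0.9972
After subsystem 3 (A=0.9905): product = 0.9877
After subsystem 4 (A=0.9778): product = 0.9658
A_sys = 0.9658

0.9658


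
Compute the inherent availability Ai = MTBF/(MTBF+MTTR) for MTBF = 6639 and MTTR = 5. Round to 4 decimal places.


MTBF = 6639
MTTR = 5
MTBF + MTTR = 6644
Ai = 6639 / 6644
Ai = 0.9992

0.9992


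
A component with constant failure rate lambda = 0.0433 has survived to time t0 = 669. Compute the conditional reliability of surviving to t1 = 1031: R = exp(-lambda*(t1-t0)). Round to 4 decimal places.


lambda = 0.0433
t0 = 669, t1 = 1031
t1 - t0 = 362
lambda * (t1-t0) = 0.0433 * 362 = 15.6746
R = exp(-15.6746)
R = 0.0

0.0


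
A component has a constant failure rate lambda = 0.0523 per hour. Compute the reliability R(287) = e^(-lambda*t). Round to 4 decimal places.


lambda = 0.0523
t = 287
lambda * t = 15.0101
R(t) = e^(-15.0101)
R(t) = 0.0

0.0


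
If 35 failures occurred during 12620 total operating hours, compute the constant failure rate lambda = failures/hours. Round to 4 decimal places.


failures = 35
total_hours = 12620
lambda = 35 / 12620
lambda = 0.0028

0.0028


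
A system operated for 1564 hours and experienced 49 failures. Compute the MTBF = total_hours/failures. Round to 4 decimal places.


total_hours = 1564
failures = 49
MTBF = 1564 / 49
MTBF = 31.9184

31.9184


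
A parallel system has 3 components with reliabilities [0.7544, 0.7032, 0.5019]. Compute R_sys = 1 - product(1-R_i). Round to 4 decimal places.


Components: [0.7544, 0.7032, 0.5019]
(1 - 0.7544) = 0.2456, running product = 0.2456
(1 - 0.7032) = 0.2968, running product = 0.0729
(1 - 0.5019) = 0.4981, running product = 0.0363
Product of (1-R_i) = 0.0363
R_sys = 1 - 0.0363 = 0.9637

0.9637


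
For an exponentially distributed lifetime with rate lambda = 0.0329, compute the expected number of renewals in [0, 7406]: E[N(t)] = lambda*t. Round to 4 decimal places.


lambda = 0.0329
t = 7406
E[N(t)] = lambda * t
E[N(t)] = 0.0329 * 7406
E[N(t)] = 243.6574

243.6574


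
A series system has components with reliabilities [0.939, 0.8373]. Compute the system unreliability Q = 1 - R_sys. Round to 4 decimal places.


Components: [0.939, 0.8373]
After component 1: product = 0.939
After component 2: product = 0.7862
R_sys = 0.7862
Q = 1 - 0.7862 = 0.2138

0.2138


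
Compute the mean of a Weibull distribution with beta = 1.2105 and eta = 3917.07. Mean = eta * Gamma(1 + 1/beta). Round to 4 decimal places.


beta = 1.2105, eta = 3917.07
1/beta = 0.8261
1 + 1/beta = 1.8261
Gamma(1.8261) = 0.9386
Mean = 3917.07 * 0.9386
Mean = 3676.4562

3676.4562


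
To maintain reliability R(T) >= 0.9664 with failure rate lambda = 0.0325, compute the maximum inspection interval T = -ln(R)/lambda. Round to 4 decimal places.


R_target = 0.9664
lambda = 0.0325
-ln(0.9664) = 0.0342
T = 0.0342 / 0.0325
T = 1.0516

1.0516
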